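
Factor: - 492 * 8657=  - 4259244 = - 2^2*3^1 * 11^1 * 41^1*787^1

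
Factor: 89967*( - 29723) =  - 2674089141 = - 3^1*29723^1*29989^1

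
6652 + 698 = 7350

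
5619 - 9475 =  - 3856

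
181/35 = 181/35=5.17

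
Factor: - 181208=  - 2^3*22651^1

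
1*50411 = 50411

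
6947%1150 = 47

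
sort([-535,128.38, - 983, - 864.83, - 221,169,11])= [ - 983, - 864.83, - 535,-221,  11 , 128.38,169 ] 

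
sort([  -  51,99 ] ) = [ - 51, 99] 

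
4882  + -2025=2857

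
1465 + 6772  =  8237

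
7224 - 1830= 5394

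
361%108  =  37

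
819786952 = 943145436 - 123358484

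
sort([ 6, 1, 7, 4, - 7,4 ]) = [ - 7,1,4,4, 6, 7]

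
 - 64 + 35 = - 29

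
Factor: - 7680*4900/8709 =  - 2^11*5^3*7^2*2903^( - 1 ) = - 12544000/2903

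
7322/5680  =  3661/2840 =1.29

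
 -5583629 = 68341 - 5651970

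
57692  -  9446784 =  - 9389092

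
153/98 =153/98 = 1.56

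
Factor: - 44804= - 2^2*23^1 * 487^1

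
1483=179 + 1304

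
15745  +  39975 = 55720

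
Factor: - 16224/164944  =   - 2^1*3^1*61^(-1 ) = - 6/61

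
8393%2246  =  1655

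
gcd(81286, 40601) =1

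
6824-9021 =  - 2197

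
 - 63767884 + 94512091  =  30744207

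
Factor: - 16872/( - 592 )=2^( - 1)*3^1*19^1 = 57/2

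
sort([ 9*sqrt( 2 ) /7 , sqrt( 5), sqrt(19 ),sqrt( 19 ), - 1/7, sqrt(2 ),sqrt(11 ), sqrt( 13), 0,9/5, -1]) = [  -  1, - 1/7,0,sqrt( 2 ) , 9/5,9*sqrt( 2 )/7, sqrt(5),sqrt( 11),sqrt( 13), sqrt( 19 ) , sqrt(19 ) ]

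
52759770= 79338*665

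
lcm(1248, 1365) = 43680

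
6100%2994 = 112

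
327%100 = 27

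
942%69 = 45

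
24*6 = 144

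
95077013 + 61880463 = 156957476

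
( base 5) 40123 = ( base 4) 213222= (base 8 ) 4752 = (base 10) 2538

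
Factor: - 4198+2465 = -1733 = - 1733^1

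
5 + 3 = 8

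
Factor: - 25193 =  - 7^1*59^1 * 61^1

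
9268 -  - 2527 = 11795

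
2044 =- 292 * ( - 7)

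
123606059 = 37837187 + 85768872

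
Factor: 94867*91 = 7^1*13^1*19^1*4993^1 = 8632897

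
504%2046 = 504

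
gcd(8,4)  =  4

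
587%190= 17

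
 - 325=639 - 964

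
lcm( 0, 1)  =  0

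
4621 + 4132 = 8753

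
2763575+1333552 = 4097127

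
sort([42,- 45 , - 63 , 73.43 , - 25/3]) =[ - 63 ,- 45, - 25/3, 42, 73.43] 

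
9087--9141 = 18228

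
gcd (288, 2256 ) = 48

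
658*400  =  263200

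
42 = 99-57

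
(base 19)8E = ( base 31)5B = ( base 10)166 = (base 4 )2212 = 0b10100110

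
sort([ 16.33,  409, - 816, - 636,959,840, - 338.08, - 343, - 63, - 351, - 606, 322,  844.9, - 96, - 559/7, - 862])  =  [-862, - 816, - 636 , - 606,-351, -343, - 338.08, - 96,  -  559/7 ,  -  63,16.33 , 322, 409,840,  844.9,959] 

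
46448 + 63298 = 109746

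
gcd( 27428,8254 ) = 2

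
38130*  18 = 686340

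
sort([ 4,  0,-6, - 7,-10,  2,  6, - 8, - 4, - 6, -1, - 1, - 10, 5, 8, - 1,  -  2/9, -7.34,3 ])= [ - 10, - 10, - 8, -7.34, - 7  , -6, - 6, - 4 ,  -  1, - 1, - 1, -2/9,0 , 2, 3, 4,5, 6,8] 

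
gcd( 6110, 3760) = 470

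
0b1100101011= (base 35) n6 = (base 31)Q5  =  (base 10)811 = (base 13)4A5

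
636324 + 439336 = 1075660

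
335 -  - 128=463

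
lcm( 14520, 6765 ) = 595320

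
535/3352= 535/3352   =  0.16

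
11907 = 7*1701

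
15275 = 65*235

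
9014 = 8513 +501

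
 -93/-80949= 31/26983= 0.00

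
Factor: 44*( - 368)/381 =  -2^6*3^ (-1) * 11^1 * 23^1*127^( - 1) =- 16192/381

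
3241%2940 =301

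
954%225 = 54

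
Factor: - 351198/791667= - 2^1 *3^( - 1)*179^1*269^ ( - 1 ) = - 358/807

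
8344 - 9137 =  -793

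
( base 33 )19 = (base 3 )1120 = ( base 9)46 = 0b101010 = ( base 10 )42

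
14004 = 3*4668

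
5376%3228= 2148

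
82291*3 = 246873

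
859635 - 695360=164275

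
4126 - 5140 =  - 1014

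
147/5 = 29 + 2/5 = 29.40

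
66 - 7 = 59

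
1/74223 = 1/74223 = 0.00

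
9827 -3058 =6769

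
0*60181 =0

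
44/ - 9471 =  - 4/861= - 0.00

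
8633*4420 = 38157860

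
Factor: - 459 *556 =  - 255204= -  2^2 * 3^3*17^1*139^1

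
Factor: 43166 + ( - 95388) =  -52222 = -  2^1*26111^1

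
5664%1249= 668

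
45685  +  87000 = 132685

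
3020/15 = 604/3 = 201.33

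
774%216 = 126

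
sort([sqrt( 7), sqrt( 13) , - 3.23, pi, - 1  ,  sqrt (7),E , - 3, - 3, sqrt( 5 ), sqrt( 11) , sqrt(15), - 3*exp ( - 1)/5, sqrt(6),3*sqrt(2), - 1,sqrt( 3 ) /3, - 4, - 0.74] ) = [ - 4, - 3.23 ,-3, - 3, - 1, - 1, - 0.74 , - 3*exp( - 1)/5, sqrt( 3) /3, sqrt(5 ),sqrt( 6 ), sqrt( 7),  sqrt(7 ), E,  pi,  sqrt(11 ),  sqrt( 13),sqrt ( 15),  3*sqrt( 2)]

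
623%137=75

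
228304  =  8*28538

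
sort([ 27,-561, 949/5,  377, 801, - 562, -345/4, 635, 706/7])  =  [  -  562, - 561, - 345/4, 27, 706/7, 949/5, 377, 635, 801 ] 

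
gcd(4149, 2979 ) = 9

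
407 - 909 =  - 502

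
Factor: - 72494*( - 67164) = 2^3*3^1*29^1*67^1 * 193^1*541^1 = 4868987016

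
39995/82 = 39995/82 = 487.74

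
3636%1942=1694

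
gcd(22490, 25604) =346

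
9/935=9/935=0.01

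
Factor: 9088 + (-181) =8907 = 3^1 * 2969^1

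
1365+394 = 1759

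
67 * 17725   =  1187575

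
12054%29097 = 12054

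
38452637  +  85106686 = 123559323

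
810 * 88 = 71280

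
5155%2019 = 1117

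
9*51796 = 466164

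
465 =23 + 442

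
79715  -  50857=28858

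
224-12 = 212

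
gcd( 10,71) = 1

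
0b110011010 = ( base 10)410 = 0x19a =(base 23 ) HJ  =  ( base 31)d7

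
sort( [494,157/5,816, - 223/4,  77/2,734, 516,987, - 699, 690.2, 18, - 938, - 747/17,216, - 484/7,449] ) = [ - 938,-699,-484/7,  -  223/4, - 747/17,18, 157/5, 77/2, 216,  449, 494,516,690.2, 734, 816  ,  987 ] 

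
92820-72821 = 19999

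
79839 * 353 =28183167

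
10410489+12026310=22436799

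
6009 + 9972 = 15981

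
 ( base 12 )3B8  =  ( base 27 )L5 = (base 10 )572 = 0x23c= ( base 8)1074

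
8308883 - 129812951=  -  121504068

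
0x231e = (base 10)8990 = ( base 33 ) 88e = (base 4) 2030132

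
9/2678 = 9/2678 = 0.00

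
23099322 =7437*3106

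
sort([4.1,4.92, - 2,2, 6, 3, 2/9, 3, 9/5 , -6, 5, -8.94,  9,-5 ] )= [ -8.94, - 6, - 5, - 2, 2/9,  9/5, 2,3, 3, 4.1, 4.92, 5,6,9 ]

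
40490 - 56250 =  - 15760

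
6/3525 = 2/1175 = 0.00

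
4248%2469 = 1779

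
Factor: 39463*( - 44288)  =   - 2^8*19^1*31^1*67^1 * 173^1 = - 1747737344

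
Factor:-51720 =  - 2^3*3^1 * 5^1*431^1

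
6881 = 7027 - 146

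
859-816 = 43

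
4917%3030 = 1887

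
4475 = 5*895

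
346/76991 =346/76991 =0.00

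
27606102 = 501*55102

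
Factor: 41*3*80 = 9840 = 2^4*3^1*5^1 * 41^1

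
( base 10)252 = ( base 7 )510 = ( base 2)11111100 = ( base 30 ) 8c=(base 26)9i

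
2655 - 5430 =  - 2775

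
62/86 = 31/43  =  0.72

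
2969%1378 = 213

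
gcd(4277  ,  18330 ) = 611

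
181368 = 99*1832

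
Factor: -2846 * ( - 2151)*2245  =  13743319770= 2^1*3^2*5^1*239^1*449^1*1423^1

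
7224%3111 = 1002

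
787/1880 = 787/1880 = 0.42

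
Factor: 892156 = 2^2*29^1*7691^1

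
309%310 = 309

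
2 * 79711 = 159422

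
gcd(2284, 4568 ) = 2284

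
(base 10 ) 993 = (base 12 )6A9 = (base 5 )12433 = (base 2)1111100001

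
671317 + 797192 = 1468509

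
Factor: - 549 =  - 3^2*61^1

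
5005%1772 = 1461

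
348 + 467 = 815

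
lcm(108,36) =108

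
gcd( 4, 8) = 4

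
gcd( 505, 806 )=1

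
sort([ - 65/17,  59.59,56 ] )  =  [  -  65/17,56, 59.59 ] 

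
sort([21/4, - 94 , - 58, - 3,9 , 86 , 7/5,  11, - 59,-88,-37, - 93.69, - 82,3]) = [ - 94,-93.69, - 88,  -  82,  -  59, - 58 , - 37, - 3 , 7/5,3, 21/4, 9 , 11,86 ] 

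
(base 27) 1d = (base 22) 1I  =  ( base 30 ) 1a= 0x28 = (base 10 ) 40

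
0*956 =0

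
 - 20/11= -2 + 2/11 = - 1.82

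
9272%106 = 50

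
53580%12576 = 3276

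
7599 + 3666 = 11265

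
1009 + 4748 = 5757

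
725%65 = 10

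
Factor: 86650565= 5^1*281^1* 61673^1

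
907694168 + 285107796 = 1192801964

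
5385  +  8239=13624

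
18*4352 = 78336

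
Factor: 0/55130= 0 = 0^1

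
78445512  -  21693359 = 56752153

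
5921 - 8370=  - 2449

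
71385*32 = 2284320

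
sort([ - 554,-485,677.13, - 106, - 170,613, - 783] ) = [ - 783, - 554, - 485,-170, - 106,613,  677.13] 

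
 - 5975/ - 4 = 1493 + 3/4 = 1493.75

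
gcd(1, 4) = 1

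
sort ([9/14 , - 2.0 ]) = [ - 2.0, 9/14]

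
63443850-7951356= 55492494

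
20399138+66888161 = 87287299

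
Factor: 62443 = 41^1 * 1523^1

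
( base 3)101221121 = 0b1111100101101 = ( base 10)7981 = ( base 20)JJ1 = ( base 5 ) 223411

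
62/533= 62/533 = 0.12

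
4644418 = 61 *76138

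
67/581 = 67/581 = 0.12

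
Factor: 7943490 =2^1*3^2*5^1*88261^1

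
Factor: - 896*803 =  - 719488 = - 2^7*7^1*11^1*73^1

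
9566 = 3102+6464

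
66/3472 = 33/1736 = 0.02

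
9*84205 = 757845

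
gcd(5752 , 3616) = 8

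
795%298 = 199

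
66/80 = 33/40 = 0.82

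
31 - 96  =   - 65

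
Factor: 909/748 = 2^(- 2)  *  3^2*11^( - 1)*17^( - 1)*101^1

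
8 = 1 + 7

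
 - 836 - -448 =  - 388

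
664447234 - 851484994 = - 187037760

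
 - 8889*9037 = - 80329893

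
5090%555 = 95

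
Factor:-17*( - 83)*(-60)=-84660 = -2^2*3^1*5^1*17^1*83^1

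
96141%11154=6909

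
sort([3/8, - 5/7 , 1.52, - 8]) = [  -  8, - 5/7,  3/8 , 1.52]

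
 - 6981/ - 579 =12 +11/193 = 12.06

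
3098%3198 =3098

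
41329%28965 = 12364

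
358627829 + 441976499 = 800604328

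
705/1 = 705 = 705.00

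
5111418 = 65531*78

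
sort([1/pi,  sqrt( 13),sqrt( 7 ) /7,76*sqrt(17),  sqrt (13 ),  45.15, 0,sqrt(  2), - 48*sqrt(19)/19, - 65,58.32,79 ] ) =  [ - 65 , -48*sqrt( 19 )/19, 0, 1/pi, sqrt( 7) /7,sqrt( 2 ), sqrt(13 ), sqrt( 13 ), 45.15,58.32,79, 76 * sqrt (17)] 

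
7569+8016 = 15585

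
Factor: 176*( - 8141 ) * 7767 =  - 2^4*3^2*7^1 * 11^1*863^1 * 1163^1 = -11128681872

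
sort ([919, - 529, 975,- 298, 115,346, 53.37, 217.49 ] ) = [ - 529, - 298,53.37, 115,217.49, 346,919, 975 ] 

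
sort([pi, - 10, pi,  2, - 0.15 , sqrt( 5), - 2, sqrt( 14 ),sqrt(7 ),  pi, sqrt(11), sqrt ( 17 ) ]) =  [ - 10,-2,  -  0.15,2,sqrt(5), sqrt( 7),pi,pi,pi, sqrt(11),sqrt(14),sqrt(17) ]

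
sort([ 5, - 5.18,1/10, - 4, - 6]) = [ - 6, - 5.18, - 4,1/10 , 5]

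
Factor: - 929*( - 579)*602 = 323810382 = 2^1*3^1*7^1*43^1*193^1*929^1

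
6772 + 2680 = 9452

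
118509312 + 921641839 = 1040151151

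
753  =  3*251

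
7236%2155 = 771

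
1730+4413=6143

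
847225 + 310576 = 1157801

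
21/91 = 3/13=0.23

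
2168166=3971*546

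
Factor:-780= - 2^2*3^1*5^1*13^1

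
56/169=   56/169=0.33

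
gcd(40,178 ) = 2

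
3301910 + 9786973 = 13088883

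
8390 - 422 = 7968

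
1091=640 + 451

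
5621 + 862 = 6483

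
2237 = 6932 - 4695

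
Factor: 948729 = 3^1*316243^1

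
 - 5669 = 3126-8795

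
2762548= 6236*443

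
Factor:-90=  - 2^1 * 3^2*5^1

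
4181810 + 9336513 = 13518323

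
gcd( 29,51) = 1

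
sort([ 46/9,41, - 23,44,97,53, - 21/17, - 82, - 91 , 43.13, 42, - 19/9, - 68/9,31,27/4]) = [ - 91, - 82, - 23, -68/9, - 19/9, - 21/17,46/9, 27/4,31, 41,42,43.13, 44,53,97] 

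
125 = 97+28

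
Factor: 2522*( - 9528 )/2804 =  - 6007404/701 = - 2^2 * 3^1 * 13^1*97^1*397^1*701^( - 1 ) 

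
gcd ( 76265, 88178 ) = 1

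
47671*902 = 42999242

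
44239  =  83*533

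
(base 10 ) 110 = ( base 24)4E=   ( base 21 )55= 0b1101110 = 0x6e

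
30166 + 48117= 78283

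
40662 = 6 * 6777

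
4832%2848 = 1984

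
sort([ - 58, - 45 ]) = [ -58,  -  45 ] 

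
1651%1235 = 416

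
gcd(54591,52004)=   1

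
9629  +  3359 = 12988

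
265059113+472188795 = 737247908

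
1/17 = 1/17 = 0.06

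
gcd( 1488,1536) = 48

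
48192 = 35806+12386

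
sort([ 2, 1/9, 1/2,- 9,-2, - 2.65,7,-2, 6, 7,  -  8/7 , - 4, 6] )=[ - 9, - 4, - 2.65, - 2,  -  2,-8/7, 1/9,1/2,2,6, 6,7, 7]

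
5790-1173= 4617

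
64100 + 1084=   65184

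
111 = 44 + 67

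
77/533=77/533=0.14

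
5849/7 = 5849/7 = 835.57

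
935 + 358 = 1293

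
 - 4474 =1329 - 5803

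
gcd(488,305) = 61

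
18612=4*4653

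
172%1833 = 172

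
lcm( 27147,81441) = 81441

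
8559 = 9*951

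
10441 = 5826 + 4615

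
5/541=5/541 = 0.01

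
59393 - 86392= -26999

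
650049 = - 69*(  -  9421)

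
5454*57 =310878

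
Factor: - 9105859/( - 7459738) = 2^(-1 ) * 7^1*11^( -1 ) * 13^( - 1)*26083^ (-1) * 1300837^1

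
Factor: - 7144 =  - 2^3*19^1* 47^1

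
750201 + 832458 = 1582659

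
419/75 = 419/75 =5.59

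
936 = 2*468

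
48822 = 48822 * 1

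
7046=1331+5715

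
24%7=3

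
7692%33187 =7692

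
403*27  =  10881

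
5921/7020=5921/7020 =0.84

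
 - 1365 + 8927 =7562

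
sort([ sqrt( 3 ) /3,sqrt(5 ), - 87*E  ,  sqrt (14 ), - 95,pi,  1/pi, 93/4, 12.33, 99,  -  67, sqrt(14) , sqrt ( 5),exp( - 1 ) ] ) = [- 87*E, - 95, - 67,1/pi,exp( - 1), sqrt( 3 ) /3,sqrt ( 5), sqrt( 5),pi,sqrt( 14), sqrt( 14 ),  12.33, 93/4,99] 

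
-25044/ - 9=8348/3 = 2782.67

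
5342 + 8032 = 13374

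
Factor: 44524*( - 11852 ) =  - 527698448 = - 2^4*2963^1*11131^1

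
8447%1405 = 17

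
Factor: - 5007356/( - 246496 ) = 2^( -3 )*127^1*7703^( - 1)*9857^1 = 1251839/61624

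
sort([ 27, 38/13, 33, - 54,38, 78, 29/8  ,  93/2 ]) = [ - 54, 38/13, 29/8,27,33, 38 , 93/2,78 ]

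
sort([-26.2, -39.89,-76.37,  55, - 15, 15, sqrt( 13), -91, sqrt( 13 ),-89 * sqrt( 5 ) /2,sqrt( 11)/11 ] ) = [-89*sqrt(5 )/2,  -  91, - 76.37 ,-39.89,-26.2,-15,sqrt( 11 )/11,sqrt( 13), sqrt(13),15,55] 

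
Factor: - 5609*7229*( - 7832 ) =2^3*11^1 * 71^1 * 79^1*89^1 * 7229^1 = 317567714552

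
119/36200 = 119/36200 = 0.00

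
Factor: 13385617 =7^1  *  29^1*233^1*283^1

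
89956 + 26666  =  116622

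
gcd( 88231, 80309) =1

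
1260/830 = 126/83 = 1.52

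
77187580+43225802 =120413382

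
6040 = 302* 20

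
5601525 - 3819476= 1782049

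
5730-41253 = - 35523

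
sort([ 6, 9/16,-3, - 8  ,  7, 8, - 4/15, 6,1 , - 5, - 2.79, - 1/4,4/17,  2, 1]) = [ - 8,-5,-3,-2.79 , - 4/15,-1/4, 4/17,9/16,1, 1, 2,6, 6,7 , 8 ] 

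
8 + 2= 10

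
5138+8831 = 13969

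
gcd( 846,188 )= 94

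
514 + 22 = 536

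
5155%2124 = 907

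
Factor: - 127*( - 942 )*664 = 2^4*3^1 * 83^1*127^1*157^1 = 79436976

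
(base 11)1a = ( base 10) 21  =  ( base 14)17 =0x15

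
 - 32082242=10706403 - 42788645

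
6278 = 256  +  6022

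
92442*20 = 1848840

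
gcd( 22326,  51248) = 2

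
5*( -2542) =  - 12710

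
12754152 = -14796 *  ( - 862)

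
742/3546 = 371/1773 = 0.21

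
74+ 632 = 706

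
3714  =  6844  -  3130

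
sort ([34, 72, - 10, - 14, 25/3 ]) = [ - 14, - 10 , 25/3,34, 72] 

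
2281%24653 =2281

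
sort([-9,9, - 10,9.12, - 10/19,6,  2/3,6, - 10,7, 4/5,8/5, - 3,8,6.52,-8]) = [ - 10, - 10,-9, - 8 ,-3 , - 10/19, 2/3 , 4/5 , 8/5, 6, 6,6.52,7,8 , 9 , 9.12]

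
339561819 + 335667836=675229655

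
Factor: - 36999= - 3^2*4111^1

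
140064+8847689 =8987753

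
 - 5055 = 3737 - 8792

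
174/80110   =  87/40055 = 0.00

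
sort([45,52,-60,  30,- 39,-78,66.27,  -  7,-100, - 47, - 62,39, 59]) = [  -  100, - 78, - 62, - 60, - 47, - 39, - 7,30, 39 , 45, 52, 59 , 66.27] 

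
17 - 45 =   -  28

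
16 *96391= 1542256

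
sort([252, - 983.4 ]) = [ -983.4, 252]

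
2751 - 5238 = -2487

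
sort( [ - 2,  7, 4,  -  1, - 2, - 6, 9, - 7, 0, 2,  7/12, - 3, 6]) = [-7, - 6, - 3, - 2, - 2, - 1, 0, 7/12,2,4,6, 7, 9]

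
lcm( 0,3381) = 0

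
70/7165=14/1433 =0.01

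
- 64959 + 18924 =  -46035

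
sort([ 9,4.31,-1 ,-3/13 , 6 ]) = [ -1 ,-3/13, 4.31,6,  9]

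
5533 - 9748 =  - 4215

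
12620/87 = 12620/87 = 145.06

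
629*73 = 45917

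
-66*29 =-1914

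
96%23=4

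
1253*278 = 348334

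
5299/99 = 5299/99 = 53.53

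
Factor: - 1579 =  - 1579^1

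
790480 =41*19280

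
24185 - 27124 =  - 2939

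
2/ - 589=- 1 + 587/589 = -0.00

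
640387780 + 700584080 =1340971860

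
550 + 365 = 915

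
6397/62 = 6397/62  =  103.18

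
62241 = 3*20747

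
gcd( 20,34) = 2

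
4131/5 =4131/5 =826.20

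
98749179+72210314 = 170959493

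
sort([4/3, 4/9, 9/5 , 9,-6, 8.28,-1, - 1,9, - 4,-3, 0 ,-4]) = [  -  6,  -  4,- 4, - 3,  -  1, -1,0 , 4/9,4/3  ,  9/5, 8.28,9, 9 ] 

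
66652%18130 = 12262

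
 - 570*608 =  - 346560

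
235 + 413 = 648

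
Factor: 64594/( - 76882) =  - 32297/38441= - 13^( - 1) * 2957^(- 1) * 32297^1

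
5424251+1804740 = 7228991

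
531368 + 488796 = 1020164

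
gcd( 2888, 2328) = 8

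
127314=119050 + 8264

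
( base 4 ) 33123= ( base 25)1ec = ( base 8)1733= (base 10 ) 987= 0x3db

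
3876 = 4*969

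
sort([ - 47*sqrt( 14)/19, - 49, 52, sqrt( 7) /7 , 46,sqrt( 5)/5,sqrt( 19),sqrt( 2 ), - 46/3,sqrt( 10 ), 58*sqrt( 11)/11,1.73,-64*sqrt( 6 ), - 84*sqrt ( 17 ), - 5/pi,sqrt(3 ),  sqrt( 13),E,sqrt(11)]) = [ - 84*sqrt (17 ), - 64*sqrt( 6),- 49, - 46/3, - 47*sqrt(14 ) /19, - 5/pi, sqrt(7 )/7,sqrt( 5 ) /5,sqrt( 2), 1.73, sqrt( 3 ), E,  sqrt( 10), sqrt( 11),  sqrt( 13), sqrt( 19 ),  58*sqrt( 11 ) /11,46,52]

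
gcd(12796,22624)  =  28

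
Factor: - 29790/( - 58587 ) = 30/59 = 2^1*3^1*5^1*59^( - 1)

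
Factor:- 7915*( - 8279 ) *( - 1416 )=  - 2^3*3^1*5^1*17^1*59^1*487^1*1583^1 = - 92788051560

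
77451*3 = 232353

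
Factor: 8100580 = 2^2*5^1 *405029^1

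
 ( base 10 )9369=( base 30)ac9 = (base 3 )110212000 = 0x2499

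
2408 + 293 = 2701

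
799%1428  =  799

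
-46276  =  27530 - 73806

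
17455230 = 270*64649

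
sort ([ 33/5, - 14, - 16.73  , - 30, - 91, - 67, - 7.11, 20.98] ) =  [-91, - 67, - 30, - 16.73, - 14, - 7.11, 33/5,  20.98] 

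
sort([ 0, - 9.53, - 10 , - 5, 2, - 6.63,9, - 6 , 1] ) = [-10, - 9.53,- 6.63, - 6, - 5, 0,1, 2, 9]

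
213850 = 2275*94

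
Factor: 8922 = 2^1*3^1 * 1487^1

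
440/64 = 6 + 7/8 = 6.88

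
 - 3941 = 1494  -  5435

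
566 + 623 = 1189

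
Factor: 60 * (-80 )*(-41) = 2^6 * 3^1* 5^2 * 41^1 = 196800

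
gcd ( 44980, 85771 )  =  1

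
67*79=5293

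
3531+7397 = 10928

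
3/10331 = 3/10331 = 0.00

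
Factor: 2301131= 7^1*97^1*3389^1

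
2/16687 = 2/16687 = 0.00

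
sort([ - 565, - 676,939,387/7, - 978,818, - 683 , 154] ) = [-978, - 683,-676, - 565,387/7,154,818 , 939] 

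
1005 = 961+44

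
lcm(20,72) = 360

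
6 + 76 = 82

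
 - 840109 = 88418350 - 89258459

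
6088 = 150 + 5938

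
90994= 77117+13877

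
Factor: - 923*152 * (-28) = 2^5 * 7^1*13^1* 19^1*71^1 = 3928288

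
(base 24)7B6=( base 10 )4302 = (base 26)69c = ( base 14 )17D4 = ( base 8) 10316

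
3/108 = 1/36 = 0.03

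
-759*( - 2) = 1518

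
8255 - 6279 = 1976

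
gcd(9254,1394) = 2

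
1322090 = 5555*238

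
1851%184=11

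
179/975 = 179/975  =  0.18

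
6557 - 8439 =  - 1882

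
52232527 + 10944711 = 63177238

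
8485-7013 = 1472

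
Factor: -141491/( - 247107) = 493/861= 3^(- 1 )*7^( - 1) * 17^1*29^1*41^(- 1)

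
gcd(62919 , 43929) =9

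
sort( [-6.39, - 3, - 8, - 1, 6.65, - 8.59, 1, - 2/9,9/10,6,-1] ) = [ - 8.59,  -  8, - 6.39, - 3, - 1, - 1, - 2/9,9/10,1,6,6.65]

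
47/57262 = 47/57262 = 0.00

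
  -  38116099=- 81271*469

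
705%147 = 117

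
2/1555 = 2/1555 = 0.00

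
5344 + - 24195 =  - 18851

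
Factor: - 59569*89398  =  -2^1*71^1*839^1*44699^1 = - 5325349462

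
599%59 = 9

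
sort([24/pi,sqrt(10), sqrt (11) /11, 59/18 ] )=[sqrt(11 ) /11 , sqrt( 10), 59/18, 24/pi ] 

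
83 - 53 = 30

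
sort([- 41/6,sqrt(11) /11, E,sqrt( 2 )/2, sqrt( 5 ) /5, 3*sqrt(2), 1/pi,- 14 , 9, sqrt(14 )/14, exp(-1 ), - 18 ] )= [- 18, - 14, - 41/6, sqrt (14 ) /14, sqrt( 11 )/11, 1/pi, exp(- 1 ), sqrt( 5)/5,sqrt(2) /2, E , 3 * sqrt(2 ),9 ] 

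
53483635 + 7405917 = 60889552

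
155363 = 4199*37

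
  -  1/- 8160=1/8160 = 0.00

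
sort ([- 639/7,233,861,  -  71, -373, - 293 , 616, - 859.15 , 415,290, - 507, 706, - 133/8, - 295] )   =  [-859.15, - 507, - 373, - 295, - 293, - 639/7, - 71,  -  133/8,233,290,  415,616,706,861 ] 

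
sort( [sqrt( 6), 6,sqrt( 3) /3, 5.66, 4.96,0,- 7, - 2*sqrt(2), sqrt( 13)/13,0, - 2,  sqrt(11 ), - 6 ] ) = [ - 7,-6, - 2 * sqrt( 2), - 2, 0, 0,sqrt( 13)/13,sqrt( 3)/3, sqrt(6) , sqrt( 11),4.96,5.66, 6]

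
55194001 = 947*58283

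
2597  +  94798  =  97395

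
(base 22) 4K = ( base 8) 154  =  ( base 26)44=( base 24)4c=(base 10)108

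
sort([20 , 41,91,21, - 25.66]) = [ - 25.66,20,21,41, 91 ] 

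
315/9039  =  105/3013 = 0.03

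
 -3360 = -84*40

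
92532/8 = 11566+1/2 = 11566.50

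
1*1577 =1577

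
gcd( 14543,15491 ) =1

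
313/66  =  4 + 49/66= 4.74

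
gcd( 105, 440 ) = 5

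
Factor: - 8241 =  - 3^1*41^1* 67^1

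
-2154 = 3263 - 5417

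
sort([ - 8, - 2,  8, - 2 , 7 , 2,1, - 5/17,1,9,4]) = [ - 8, - 2, - 2, - 5/17,1, 1, 2,4,7, 8, 9 ] 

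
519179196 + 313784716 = 832963912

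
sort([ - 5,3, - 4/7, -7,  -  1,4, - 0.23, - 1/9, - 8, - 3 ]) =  [  -  8, - 7, - 5,  -  3, - 1 ,- 4/7 ,- 0.23, - 1/9,3,4 ] 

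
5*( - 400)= -2000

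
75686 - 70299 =5387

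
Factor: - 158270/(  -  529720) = 49/164 =2^ ( - 2)*7^2*41^(-1) 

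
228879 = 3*76293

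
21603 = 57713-36110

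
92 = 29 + 63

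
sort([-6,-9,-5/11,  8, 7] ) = [ - 9, - 6, - 5/11, 7, 8] 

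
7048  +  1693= 8741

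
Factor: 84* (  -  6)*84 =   -  2^5 *3^3*7^2 = - 42336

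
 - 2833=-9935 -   -  7102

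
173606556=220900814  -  47294258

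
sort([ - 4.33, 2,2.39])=[  -  4.33, 2, 2.39 ]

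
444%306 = 138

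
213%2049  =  213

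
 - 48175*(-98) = 4721150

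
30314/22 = 1377  +  10/11 = 1377.91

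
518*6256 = 3240608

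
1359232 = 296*4592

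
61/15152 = 61/15152 = 0.00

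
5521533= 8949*617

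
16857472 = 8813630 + 8043842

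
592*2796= 1655232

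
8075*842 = 6799150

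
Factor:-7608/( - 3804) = 2^1  =  2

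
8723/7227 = 793/657 = 1.21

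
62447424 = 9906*6304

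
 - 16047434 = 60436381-76483815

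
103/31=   3 + 10/31 = 3.32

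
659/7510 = 659/7510  =  0.09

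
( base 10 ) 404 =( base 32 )CK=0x194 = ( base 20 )104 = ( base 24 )GK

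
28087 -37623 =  - 9536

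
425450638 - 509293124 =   -  83842486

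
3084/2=1542  =  1542.00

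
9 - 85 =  - 76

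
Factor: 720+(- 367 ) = 353 = 353^1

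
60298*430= 25928140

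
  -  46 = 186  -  232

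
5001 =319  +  4682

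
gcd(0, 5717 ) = 5717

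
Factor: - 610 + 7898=2^3*911^1 = 7288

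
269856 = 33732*8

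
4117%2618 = 1499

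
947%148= 59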